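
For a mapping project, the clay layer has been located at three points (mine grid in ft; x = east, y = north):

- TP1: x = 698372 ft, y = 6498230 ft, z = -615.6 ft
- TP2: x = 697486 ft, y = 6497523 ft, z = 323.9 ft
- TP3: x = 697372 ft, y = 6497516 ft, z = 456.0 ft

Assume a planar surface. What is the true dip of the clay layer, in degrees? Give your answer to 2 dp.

Let the plane be z = a·x + b·y + c.
TP2−TP1: −886a − 707b = 939.5;  TP3−TP1: −1000a − 714b = 1071.6.
Solving gives a = −1.16697, b = 0.13358.
Gradient magnitude |∇z| = √(a² + b²) = √(1.36183 + 0.01784) = 1.17459.
True dip = arctan(1.17459) = 49.59°, dipping toward E (azimuth ≈ 097°).

49.59°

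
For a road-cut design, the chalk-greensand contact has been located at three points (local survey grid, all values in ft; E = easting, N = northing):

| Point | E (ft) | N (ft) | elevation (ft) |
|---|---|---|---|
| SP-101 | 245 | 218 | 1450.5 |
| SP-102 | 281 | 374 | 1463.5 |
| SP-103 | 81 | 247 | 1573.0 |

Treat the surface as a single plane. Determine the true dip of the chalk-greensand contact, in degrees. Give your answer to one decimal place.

36.7°

Two edge vectors: SP-101→SP-102 = (36, 156, 13), SP-101→SP-103 = (-164, 29, 122.5).
Normal n = (SP-101→SP-102) × (SP-101→SP-103) = (18733, -6542, 26628).
So ∂z/∂E = −n_x/n_z = −0.70351 and ∂z/∂N = −n_y/n_z = 0.24568.
Gradient magnitude |∇z| = √(a² + b²) = √(0.49492 + 0.06036) = 0.74517.
True dip = arctan(0.74517) = 36.7°, dipping toward ESE (azimuth ≈ 109°).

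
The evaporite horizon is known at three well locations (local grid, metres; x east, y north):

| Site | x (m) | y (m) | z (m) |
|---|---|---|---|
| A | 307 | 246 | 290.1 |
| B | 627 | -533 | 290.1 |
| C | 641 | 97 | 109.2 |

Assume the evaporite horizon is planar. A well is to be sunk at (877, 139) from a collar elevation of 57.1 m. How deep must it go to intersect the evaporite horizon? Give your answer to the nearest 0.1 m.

115.8 m

Two edge vectors: A→B = (320, -779, 0), A→C = (334, -149, -180.9).
Normal n = (A→B) × (A→C) = (140921.1, 57888, 212506).
So ∂z/∂x = −n_x/n_z = −0.66314 and ∂z/∂y = −n_y/n_z = −0.27241.
Intercept c from A: 290.1 + 203.58 + 67.01 = 560.70.
At (877, 139): z_contact = −581.57 − 37.86 + 560.70 = -58.74 m.
Depth below ground = 57.1 − (-58.74) = 115.8 m.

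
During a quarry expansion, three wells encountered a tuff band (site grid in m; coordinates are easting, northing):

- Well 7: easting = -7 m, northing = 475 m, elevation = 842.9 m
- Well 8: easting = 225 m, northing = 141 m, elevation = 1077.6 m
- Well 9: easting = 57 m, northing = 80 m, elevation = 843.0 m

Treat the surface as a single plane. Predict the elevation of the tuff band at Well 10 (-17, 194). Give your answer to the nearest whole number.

770 m

Two edge vectors: Well 7→Well 8 = (232, -334, 234.7), Well 7→Well 9 = (64, -395, 0.1).
Normal n = (Well 7→Well 8) × (Well 7→Well 9) = (92673.1, 14997.6, -70264).
So ∂z/∂easting = −n_x/n_z = 1.31893 and ∂z/∂northing = −n_y/n_z = 0.21345.
Intercept c from Well 7: 842.9 + 9.23 − 101.39 = 750.75.
At (-17, 194): z = −22.4 + 41.4 + 750.75 = 769.7 m.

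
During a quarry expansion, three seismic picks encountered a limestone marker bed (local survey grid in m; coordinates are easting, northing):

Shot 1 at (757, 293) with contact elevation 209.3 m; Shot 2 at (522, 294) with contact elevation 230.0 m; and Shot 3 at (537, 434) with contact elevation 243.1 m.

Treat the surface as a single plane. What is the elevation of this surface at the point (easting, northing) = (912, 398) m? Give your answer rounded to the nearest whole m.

207 m

Let the plane be z = a·easting + b·northing + c.
Shot 2−Shot 1: −235a + 1b = 20.7;  Shot 3−Shot 1: −220a + 141b = 33.8.
Solving gives a = −0.08765, b = 0.10296.
Then c = 209.3 − a·757 − b·293 = 245.48.
At (912, 398): z = −79.9 + 41.0 + 245.48 = 206.5 m.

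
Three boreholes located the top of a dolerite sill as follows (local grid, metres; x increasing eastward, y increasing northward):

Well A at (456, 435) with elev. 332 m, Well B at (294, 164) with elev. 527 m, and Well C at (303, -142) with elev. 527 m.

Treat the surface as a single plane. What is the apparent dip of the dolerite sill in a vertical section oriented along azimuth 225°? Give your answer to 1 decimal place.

Let the plane be z = a·x + b·y + c.
Well B−Well A: −162a − 271b = 195;  Well C−Well A: −153a − 577b = 195.
Solving gives a = −1.14726, b = −0.03374.
Unit vector along 225° is (sin 225°, cos 225°) = (-0.7071, -0.7071).
Slope in that direction = a·(-0.7071) + b·(-0.7071) = 0.83509.
Apparent dip = arctan|0.83509| = 39.9° (true dip is 48.9°, so apparent ≤ true as expected).

39.9°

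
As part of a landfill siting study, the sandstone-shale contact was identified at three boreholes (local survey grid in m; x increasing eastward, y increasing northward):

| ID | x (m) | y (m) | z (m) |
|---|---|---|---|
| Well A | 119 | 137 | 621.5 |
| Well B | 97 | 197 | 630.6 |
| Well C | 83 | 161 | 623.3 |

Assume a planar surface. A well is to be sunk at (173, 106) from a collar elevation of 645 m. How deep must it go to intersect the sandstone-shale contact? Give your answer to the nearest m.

25 m

Let the plane be z = a·x + b·y + c.
Well B−Well A: −22a + 60b = 9.1;  Well C−Well A: −36a + 24b = 1.8.
Solving gives a = 0.06765, b = 0.17647.
Then c = 621.5 − a·119 − b·137 = 589.27.
At (173, 106): z_contact = 11.7 + 18.7 + 589.27 = 619.7 m.
Depth below ground = 645 − 619.7 = 25 m.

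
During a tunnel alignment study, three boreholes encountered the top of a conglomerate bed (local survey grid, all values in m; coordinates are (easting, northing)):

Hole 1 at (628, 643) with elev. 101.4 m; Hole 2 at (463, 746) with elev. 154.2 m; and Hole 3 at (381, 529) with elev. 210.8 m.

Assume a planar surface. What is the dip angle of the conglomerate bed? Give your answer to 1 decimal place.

22.1°

Let the plane be z = a·E + b·N + c.
Hole 2−Hole 1: −165a + 103b = 52.8;  Hole 3−Hole 1: −247a − 114b = 109.4.
Solving gives a = −0.39067, b = −0.11320.
Gradient magnitude |∇z| = √(a² + b²) = √(0.15262 + 0.01282) = 0.40674.
True dip = arctan(0.40674) = 22.1°, dipping toward ENE (azimuth ≈ 074°).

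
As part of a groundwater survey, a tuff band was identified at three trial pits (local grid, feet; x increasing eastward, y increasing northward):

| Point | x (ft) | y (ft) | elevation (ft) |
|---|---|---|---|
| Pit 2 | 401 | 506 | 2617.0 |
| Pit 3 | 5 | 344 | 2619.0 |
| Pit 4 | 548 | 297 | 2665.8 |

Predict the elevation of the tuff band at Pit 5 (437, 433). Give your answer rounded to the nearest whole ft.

Let the plane be z = a·x + b·y + c.
Pit 3−Pit 2: −396a − 162b = 2;  Pit 4−Pit 2: 147a − 209b = 48.8.
Solving gives a = 0.07025, b = −0.18408.
Then c = 2617 − a·401 − b·506 = 2681.97.
At (437, 433): z = 30.7 − 79.7 + 2681.97 = 2633.0 ft.

2633 ft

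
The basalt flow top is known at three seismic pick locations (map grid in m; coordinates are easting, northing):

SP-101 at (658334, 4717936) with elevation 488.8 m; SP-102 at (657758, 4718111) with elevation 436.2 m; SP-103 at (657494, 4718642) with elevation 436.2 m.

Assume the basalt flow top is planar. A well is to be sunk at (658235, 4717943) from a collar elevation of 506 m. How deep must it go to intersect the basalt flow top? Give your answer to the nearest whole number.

Two edge vectors: SP-101→SP-102 = (-576, 175, -52.6), SP-101→SP-103 = (-840, 706, -52.6).
Normal n = (SP-101→SP-102) × (SP-101→SP-103) = (27930.6, 13886.4, -259656).
So ∂z/∂easting = −n_x/n_z = 0.10756770 and ∂z/∂northing = −n_y/n_z = 0.05347999.
Intercept c from SP-101: 488.8 − 70815.48 − 252315.16 = −322641.84.
At (658235, 4717943): z_contact = 70804.8 + 252315.5 − 322641.84 = 478.5 m.
Depth below ground = 506 − 478.5 = 27 m.

27 m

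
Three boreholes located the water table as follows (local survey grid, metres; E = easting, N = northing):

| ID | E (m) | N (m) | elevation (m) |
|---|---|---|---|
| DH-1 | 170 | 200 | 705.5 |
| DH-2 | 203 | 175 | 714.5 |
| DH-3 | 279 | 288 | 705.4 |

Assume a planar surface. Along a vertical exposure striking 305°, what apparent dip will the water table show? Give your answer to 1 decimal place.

12.1°

Let the plane be z = a·E + b·N + c.
DH-2−DH-1: 33a − 25b = 9;  DH-3−DH-1: 109a + 88b = −0.1.
Solving gives a = 0.14026, b = −0.17486.
Unit vector along 305° is (sin 305°, cos 305°) = (-0.8192, 0.5736).
Slope in that direction = a·(-0.8192) + b·(0.5736) = −0.21519.
Apparent dip = arctan|0.21519| = 12.1° (true dip is 12.6°, so apparent ≤ true as expected).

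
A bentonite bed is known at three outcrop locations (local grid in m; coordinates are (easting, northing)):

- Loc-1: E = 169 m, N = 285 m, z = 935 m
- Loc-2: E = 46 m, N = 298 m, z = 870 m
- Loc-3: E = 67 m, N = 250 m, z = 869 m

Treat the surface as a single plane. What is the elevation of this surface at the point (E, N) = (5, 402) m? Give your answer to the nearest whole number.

Let the plane be z = a·E + b·N + c.
Loc-2−Loc-1: −123a + 13b = −65;  Loc-3−Loc-1: −102a − 35b = −66.
Solving gives a = 0.55638, b = 0.26425.
Then c = 935 − a·169 − b·285 = 765.66.
At (5, 402): z = 2.8 + 106.2 + 765.66 = 874.7 m.

875 m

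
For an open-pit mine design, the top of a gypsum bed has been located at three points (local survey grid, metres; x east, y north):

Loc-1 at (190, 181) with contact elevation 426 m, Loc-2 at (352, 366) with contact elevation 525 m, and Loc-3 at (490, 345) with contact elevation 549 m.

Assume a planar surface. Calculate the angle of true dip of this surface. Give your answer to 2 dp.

22.10°

Let the plane be z = a·x + b·y + c.
Loc-2−Loc-1: 162a + 185b = 99;  Loc-3−Loc-1: 300a + 164b = 123.
Solving gives a = 0.22532, b = 0.33783.
Gradient magnitude |∇z| = √(a² + b²) = √(0.05077 + 0.11413) = 0.40607.
True dip = arctan(0.40607) = 22.10°, dipping toward SSW (azimuth ≈ 214°).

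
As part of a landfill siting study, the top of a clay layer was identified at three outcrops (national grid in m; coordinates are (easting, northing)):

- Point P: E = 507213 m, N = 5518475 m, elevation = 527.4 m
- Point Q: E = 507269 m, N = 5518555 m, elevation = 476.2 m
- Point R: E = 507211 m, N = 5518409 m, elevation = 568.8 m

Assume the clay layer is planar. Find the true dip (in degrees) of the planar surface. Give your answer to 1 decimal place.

Let the plane be z = a·E + b·N + c.
Point Q−Point P: 56a + 80b = −51.2;  Point R−Point P: −2a − 66b = 41.4.
Solving gives a = −0.01900, b = −0.62670.
Gradient magnitude |∇z| = √(a² + b²) = √(0.00036 + 0.39275) = 0.62698.
True dip = arctan(0.62698) = 32.1°, dipping toward N (azimuth ≈ 002°).

32.1°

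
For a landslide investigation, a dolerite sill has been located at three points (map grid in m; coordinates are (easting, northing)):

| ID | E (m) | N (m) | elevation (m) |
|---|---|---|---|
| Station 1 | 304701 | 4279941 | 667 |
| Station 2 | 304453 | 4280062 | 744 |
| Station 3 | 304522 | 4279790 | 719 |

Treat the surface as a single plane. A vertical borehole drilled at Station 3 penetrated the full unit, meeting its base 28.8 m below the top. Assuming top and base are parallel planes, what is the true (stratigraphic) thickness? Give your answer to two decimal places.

Let the plane be z = a·E + b·N + c.
Station 2−Station 1: −248a + 121b = 77;  Station 3−Station 1: −179a − 151b = 52.
Solving gives a = −0.30316, b = 0.01501.
|∇z| = √(a²+b²) = 0.30353, so dip δ = arctan(0.30353) = 16.88°.
True thickness = vertical thickness × cos δ = 28.8 × cos 16.88° = 27.56 m.

27.56 m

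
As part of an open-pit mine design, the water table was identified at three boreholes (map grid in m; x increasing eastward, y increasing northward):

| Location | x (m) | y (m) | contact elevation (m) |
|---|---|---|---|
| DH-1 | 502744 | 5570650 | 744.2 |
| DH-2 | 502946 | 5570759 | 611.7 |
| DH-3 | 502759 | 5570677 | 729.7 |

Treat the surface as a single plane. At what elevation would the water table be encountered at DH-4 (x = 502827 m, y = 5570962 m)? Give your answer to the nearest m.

Let the plane be z = a·x + b·y + c.
DH-2−DH-1: 202a + 109b = −132.5;  DH-3−DH-1: 15a + 27b = −14.5.
Solving gives a = −0.52291176, b = −0.24653051.
Then c = 744.2 − a·502744 − b·5570650 = 1636970.11.
At (502827, 5570962): z = −262934.2 − 1373412.1 + 1636970.11 = 623.9 m.

624 m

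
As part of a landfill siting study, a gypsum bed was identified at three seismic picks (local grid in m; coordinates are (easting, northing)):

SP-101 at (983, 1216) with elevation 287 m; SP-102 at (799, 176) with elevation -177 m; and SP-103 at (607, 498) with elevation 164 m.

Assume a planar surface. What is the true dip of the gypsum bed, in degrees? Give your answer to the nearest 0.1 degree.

Two edge vectors: SP-101→SP-102 = (-184, -1040, -464), SP-101→SP-103 = (-376, -718, -123).
Normal n = (SP-101→SP-102) × (SP-101→SP-103) = (-205232, 151832, -258928).
So ∂z/∂E = −n_x/n_z = −0.79262 and ∂z/∂N = −n_y/n_z = 0.58639.
Gradient magnitude |∇z| = √(a² + b²) = √(0.62825 + 0.34385) = 0.98595.
True dip = arctan(0.98595) = 44.6°, dipping toward SE (azimuth ≈ 126°).

44.6°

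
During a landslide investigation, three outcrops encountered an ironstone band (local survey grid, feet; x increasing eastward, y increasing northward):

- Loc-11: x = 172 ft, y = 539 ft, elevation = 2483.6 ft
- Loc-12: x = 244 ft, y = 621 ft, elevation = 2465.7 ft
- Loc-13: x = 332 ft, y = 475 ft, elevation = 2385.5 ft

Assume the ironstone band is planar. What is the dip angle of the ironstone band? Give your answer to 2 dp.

Two edge vectors: Loc-11→Loc-12 = (72, 82, -17.9), Loc-11→Loc-13 = (160, -64, -98.1).
Normal n = (Loc-11→Loc-12) × (Loc-11→Loc-13) = (-9189.8, 4199.2, -17728).
So ∂z/∂x = −n_x/n_z = −0.51838 and ∂z/∂y = −n_y/n_z = 0.23687.
Gradient magnitude |∇z| = √(a² + b²) = √(0.26872 + 0.05611) = 0.56993.
True dip = arctan(0.56993) = 29.68°, dipping toward ESE (azimuth ≈ 115°).

29.68°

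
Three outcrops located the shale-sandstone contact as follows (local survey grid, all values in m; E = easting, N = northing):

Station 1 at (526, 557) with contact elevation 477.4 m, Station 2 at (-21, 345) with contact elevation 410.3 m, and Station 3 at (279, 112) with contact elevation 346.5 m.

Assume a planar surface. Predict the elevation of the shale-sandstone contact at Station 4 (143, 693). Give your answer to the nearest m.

Let the plane be z = a·E + b·N + c.
Station 2−Station 1: −547a − 212b = −67.1;  Station 3−Station 1: −247a − 445b = −130.9.
Solving gives a = 0.01104, b = 0.28803.
Then c = 477.4 − a·526 − b·557 = 311.16.
At (143, 693): z = 1.6 + 199.6 + 311.16 = 512.3 m.

512 m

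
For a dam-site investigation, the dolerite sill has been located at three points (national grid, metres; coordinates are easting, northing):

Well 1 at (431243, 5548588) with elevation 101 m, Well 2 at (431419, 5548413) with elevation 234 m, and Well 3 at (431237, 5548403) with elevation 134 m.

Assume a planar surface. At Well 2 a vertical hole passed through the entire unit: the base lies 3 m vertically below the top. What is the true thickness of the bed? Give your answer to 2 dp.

2.58 m

Let the plane be z = a·easting + b·northing + c.
Well 2−Well 1: 176a − 175b = 133;  Well 3−Well 1: −6a − 185b = 33.
Solving gives a = 0.56025, b = −0.19655.
|∇z| = √(a²+b²) = 0.59373, so dip δ = arctan(0.59373) = 30.70°.
True thickness = vertical thickness × cos δ = 3 × cos 30.70° = 2.58 m.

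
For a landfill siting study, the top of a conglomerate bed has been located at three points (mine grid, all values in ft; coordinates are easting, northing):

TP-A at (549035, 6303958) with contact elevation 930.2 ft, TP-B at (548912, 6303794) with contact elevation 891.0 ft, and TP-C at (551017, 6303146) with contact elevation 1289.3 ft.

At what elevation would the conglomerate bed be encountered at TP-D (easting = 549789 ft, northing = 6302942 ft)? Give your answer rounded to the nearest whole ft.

1011 ft

Two edge vectors: TP-A→TP-B = (-123, -164, -39.2), TP-A→TP-C = (1982, -812, 359.1).
Normal n = (TP-A→TP-B) × (TP-A→TP-C) = (-90722.8, -33525.1, 424924).
So ∂z/∂easting = −n_x/n_z = 0.21350359 and ∂z/∂northing = −n_y/n_z = 0.07889670.
Intercept c from TP-A: 930.2 − 117220.94 − 497361.46 = −613652.21.
At (549789, 6302942): z = 117381.9 + 497281.3 − 613652.21 = 1011.0 ft.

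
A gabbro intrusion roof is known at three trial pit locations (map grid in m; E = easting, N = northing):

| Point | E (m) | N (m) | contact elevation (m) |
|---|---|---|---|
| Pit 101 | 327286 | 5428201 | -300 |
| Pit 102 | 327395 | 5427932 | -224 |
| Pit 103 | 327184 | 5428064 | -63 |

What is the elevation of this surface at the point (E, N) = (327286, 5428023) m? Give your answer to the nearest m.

-159 m

Two edge vectors: Pit 101→Pit 102 = (109, -269, 76), Pit 101→Pit 103 = (-102, -137, 237).
Normal n = (Pit 101→Pit 102) × (Pit 101→Pit 103) = (-53341, -33585, -42371).
So ∂z/∂E = −n_x/n_z = −1.25890350 and ∂z/∂N = −n_y/n_z = −0.79264119.
Intercept c from Pit 101: -300 + 412021.49 + 4302615.72 = 4714337.21.
At (327286, 5428023): z = −412021.5 − 4302474.6 + 4714337.21 = -158.9 m.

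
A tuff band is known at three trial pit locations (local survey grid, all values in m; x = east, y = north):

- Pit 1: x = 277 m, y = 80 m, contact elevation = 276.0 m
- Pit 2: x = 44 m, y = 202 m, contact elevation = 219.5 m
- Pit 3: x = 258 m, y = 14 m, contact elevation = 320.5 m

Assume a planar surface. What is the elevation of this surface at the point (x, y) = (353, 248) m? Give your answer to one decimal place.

Let the plane be z = a·x + b·y + c.
Pit 2−Pit 1: −233a + 122b = −56.5;  Pit 3−Pit 1: −19a − 66b = 44.5.
Solving gives a = −0.09607, b = −0.64659.
Then c = 276 − a·277 − b·80 = 354.34.
At (353, 248): z = −33.9 − 160.4 + 354.34 = 160.1 m.

160.1 m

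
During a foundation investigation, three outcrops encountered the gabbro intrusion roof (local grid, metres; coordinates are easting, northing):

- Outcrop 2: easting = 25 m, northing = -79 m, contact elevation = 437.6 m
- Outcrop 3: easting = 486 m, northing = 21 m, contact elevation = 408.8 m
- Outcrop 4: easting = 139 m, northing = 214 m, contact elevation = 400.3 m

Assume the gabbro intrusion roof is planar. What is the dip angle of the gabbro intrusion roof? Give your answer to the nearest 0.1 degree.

6.8°

Two edge vectors: Outcrop 2→Outcrop 3 = (461, 100, -28.8), Outcrop 2→Outcrop 4 = (114, 293, -37.3).
Normal n = (Outcrop 2→Outcrop 3) × (Outcrop 2→Outcrop 4) = (4708.4, 13912.1, 123673).
So ∂z/∂easting = −n_x/n_z = −0.03807 and ∂z/∂northing = −n_y/n_z = −0.11249.
Gradient magnitude |∇z| = √(a² + b²) = √(0.00145 + 0.01265) = 0.11876.
True dip = arctan(0.11876) = 6.8°, dipping toward NNE (azimuth ≈ 019°).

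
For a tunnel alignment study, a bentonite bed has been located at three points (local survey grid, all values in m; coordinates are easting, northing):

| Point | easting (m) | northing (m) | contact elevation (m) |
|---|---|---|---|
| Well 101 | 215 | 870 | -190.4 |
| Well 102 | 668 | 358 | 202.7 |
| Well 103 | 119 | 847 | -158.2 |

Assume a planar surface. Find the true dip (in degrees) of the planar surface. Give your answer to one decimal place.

41.6°

Two edge vectors: Well 101→Well 102 = (453, -512, 393.1), Well 101→Well 103 = (-96, -23, 32.2).
Normal n = (Well 101→Well 102) × (Well 101→Well 103) = (-7445.1, -52324.2, -59571).
So ∂z/∂easting = −n_x/n_z = −0.12498 and ∂z/∂northing = −n_y/n_z = −0.87835.
Gradient magnitude |∇z| = √(a² + b²) = √(0.01562 + 0.77150) = 0.88720.
True dip = arctan(0.88720) = 41.6°, dipping toward N (azimuth ≈ 008°).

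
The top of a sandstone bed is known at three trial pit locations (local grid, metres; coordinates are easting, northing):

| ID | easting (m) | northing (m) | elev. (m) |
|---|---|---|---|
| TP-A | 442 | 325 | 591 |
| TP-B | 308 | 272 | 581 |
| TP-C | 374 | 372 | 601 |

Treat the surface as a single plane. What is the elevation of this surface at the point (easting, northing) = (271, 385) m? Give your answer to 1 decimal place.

604.3 m

Two edge vectors: TP-A→TP-B = (-134, -53, -10), TP-A→TP-C = (-68, 47, 10).
Normal n = (TP-A→TP-B) × (TP-A→TP-C) = (-60, 2020, -9902).
So ∂z/∂easting = −n_x/n_z = −0.00606 and ∂z/∂northing = −n_y/n_z = 0.20400.
Intercept c from TP-A: 591 + 2.68 − 66.30 = 527.38.
At (271, 385): z = −1.6 + 78.5 + 527.38 = 604.3 m.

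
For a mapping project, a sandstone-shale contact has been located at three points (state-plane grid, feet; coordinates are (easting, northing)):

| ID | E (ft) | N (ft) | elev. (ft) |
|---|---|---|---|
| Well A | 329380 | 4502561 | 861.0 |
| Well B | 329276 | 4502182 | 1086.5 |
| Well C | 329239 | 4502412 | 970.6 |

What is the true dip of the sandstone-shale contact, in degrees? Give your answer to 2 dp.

Let the plane be z = a·E + b·N + c.
Well B−Well A: −104a − 379b = 225.5;  Well C−Well A: −141a − 149b = 109.6.
Solving gives a = −0.20923, b = −0.53757.
Gradient magnitude |∇z| = √(a² + b²) = √(0.04378 + 0.28898) = 0.57686.
True dip = arctan(0.57686) = 29.98°, dipping toward NNE (azimuth ≈ 021°).

29.98°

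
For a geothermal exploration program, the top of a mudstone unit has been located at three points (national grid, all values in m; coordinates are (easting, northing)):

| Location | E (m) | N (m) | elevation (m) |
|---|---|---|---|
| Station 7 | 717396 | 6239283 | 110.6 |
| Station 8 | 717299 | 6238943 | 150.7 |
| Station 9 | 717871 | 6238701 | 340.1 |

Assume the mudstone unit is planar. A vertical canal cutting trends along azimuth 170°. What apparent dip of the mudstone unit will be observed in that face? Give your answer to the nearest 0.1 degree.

13.0°

Two edge vectors: Station 7→Station 8 = (-97, -340, 40.1), Station 7→Station 9 = (475, -582, 229.5).
Normal n = (Station 7→Station 8) × (Station 7→Station 9) = (-54691.8, 41309, 217954).
So ∂z/∂E = −n_x/n_z = 0.25093 and ∂z/∂N = −n_y/n_z = −0.18953.
Unit vector along 170° is (sin 170°, cos 170°) = (0.1736, -0.9848).
Slope in that direction = a·(0.1736) + b·(-0.9848) = 0.23023.
Apparent dip = arctan|0.23023| = 13.0° (true dip is 17.5°, so apparent ≤ true as expected).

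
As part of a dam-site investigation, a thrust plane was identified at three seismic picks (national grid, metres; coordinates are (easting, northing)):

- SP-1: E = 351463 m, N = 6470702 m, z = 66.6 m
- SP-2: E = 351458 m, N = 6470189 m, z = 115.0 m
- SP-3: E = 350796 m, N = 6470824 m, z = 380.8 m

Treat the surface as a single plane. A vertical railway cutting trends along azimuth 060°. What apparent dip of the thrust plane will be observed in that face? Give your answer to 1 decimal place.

25.0°

Let the plane be z = a·E + b·N + c.
SP-2−SP-1: −5a − 513b = 48.4;  SP-3−SP-1: −667a + 122b = 314.2.
Solving gives a = −0.48745, b = −0.08960.
Unit vector along 060° is (sin 60°, cos 60°) = (0.8660, 0.5000).
Slope in that direction = a·(0.8660) + b·(0.5000) = −0.46694.
Apparent dip = arctan|0.46694| = 25.0° (true dip is 26.4°, so apparent ≤ true as expected).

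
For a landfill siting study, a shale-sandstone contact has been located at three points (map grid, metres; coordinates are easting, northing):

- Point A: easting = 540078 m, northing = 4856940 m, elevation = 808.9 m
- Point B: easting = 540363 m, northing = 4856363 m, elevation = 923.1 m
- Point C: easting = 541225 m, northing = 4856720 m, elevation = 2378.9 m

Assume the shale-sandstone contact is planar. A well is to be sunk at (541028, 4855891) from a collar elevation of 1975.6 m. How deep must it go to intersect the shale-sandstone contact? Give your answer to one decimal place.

Two edge vectors: Point A→Point B = (285, -577, 114.2), Point A→Point C = (1147, -220, 1570).
Normal n = (Point A→Point B) × (Point A→Point C) = (-880766, -316462.6, 599119).
So ∂z/∂easting = −n_x/n_z = 1.470101933 and ∂z/∂northing = −n_y/n_z = 0.528213260.
Intercept c from Point A: 808.9 − 793969.71 − 2565500.11 = −3358660.92.
At (541028, 4855891): z_contact = 795366.31 + 2564946.01 − 3358660.92 = 1651.40 m.
Depth below ground = 1975.6 − 1651.40 = 324.2 m.

324.2 m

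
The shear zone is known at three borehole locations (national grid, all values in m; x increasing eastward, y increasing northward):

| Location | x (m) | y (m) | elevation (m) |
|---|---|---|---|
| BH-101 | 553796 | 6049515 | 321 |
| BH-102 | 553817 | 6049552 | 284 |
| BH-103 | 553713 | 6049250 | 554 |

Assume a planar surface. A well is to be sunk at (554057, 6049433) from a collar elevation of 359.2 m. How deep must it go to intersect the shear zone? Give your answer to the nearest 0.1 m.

Two edge vectors: BH-101→BH-102 = (21, 37, -37), BH-101→BH-103 = (-83, -265, 233).
Normal n = (BH-101→BH-102) × (BH-101→BH-103) = (-1184, -1822, -2494).
So ∂z/∂x = −n_x/n_z = −0.474739374 and ∂z/∂y = −n_y/n_z = −0.730553328.
Intercept c from BH-101: 321 + 262908.77 + 4419493.32 = 4682723.08.
At (554057, 6049433): z_contact = −263032.67 − 4419433.41 + 4682723.08 = 257.00 m.
Depth below ground = 359.2 − 257.00 = 102.2 m.

102.2 m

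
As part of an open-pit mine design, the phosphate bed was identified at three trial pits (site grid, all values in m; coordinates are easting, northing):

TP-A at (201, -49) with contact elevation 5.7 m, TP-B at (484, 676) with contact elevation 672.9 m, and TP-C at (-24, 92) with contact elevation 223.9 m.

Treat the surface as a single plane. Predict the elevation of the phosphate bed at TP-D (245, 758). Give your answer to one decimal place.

Two edge vectors: TP-A→TP-B = (283, 725, 667.2), TP-A→TP-C = (-225, 141, 218.2).
Normal n = (TP-A→TP-B) × (TP-A→TP-C) = (64119.8, -211870.6, 203028).
So ∂z/∂easting = −n_x/n_z = −0.31582 and ∂z/∂northing = −n_y/n_z = 1.04355.
Intercept c from TP-A: 5.7 + 63.48 + 51.13 = 120.31.
At (245, 758): z = −77.4 + 791.0 + 120.31 = 834.0 m.

834.0 m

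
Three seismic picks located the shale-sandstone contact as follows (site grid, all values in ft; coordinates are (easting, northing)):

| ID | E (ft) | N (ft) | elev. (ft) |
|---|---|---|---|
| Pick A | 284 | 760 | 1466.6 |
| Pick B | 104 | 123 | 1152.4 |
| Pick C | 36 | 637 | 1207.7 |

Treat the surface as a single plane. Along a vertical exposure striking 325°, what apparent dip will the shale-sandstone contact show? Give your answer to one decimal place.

19.0°

Two edge vectors: Pick A→Pick B = (-180, -637, -314.2), Pick A→Pick C = (-248, -123, -258.9).
Normal n = (Pick A→Pick B) × (Pick A→Pick C) = (126272.7, 31319.6, -135836).
So ∂z/∂E = −n_x/n_z = 0.92960 and ∂z/∂N = −n_y/n_z = 0.23057.
Unit vector along 325° is (sin 325°, cos 325°) = (-0.5736, 0.8192).
Slope in that direction = a·(-0.5736) + b·(0.8192) = −0.34432.
Apparent dip = arctan|0.34432| = 19.0° (true dip is 43.8°, so apparent ≤ true as expected).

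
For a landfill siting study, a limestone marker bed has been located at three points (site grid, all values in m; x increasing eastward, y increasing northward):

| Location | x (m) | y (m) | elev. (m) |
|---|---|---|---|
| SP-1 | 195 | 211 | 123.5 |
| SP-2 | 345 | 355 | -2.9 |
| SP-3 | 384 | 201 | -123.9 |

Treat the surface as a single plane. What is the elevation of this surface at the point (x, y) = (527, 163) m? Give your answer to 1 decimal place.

-325.1 m

Two edge vectors: SP-1→SP-2 = (150, 144, -126.4), SP-1→SP-3 = (189, -10, -247.4).
Normal n = (SP-1→SP-2) × (SP-1→SP-3) = (-36889.6, 13220.4, -28716).
So ∂z/∂x = −n_x/n_z = −1.28464 and ∂z/∂y = −n_y/n_z = 0.46038.
Intercept c from SP-1: 123.5 + 250.50 − 97.14 = 276.86.
At (527, 163): z = −677.0 + 75.0 + 276.86 = -325.1 m.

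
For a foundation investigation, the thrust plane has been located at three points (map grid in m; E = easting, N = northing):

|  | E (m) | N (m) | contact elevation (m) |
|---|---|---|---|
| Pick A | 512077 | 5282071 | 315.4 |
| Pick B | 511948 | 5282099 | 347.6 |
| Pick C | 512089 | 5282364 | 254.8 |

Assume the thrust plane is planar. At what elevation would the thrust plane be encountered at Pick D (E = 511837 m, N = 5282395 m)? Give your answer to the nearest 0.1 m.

Two edge vectors: Pick A→Pick B = (-129, 28, 32.2), Pick A→Pick C = (12, 293, -60.6).
Normal n = (Pick A→Pick B) × (Pick A→Pick C) = (-11131.4, -7431, -38133).
So ∂z/∂E = −n_x/n_z = −0.291909894 and ∂z/∂N = −n_y/n_z = −0.194870585.
Intercept c from Pick A: 315.4 + 149480.34 + 1029320.26 = 1179116.01.
At (511837, 5282395): z = −149410.3 − 1029383.4 + 1179116.01 = 322.3 m.

322.3 m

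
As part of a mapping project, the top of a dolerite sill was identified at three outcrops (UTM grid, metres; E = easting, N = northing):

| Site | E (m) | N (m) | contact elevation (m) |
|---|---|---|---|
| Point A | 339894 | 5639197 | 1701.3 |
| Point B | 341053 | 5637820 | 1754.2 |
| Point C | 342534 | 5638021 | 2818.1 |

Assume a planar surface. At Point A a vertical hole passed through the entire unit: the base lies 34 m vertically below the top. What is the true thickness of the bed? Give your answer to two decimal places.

Two edge vectors: Point A→Point B = (1159, -1377, 52.9), Point A→Point C = (2640, -1176, 1116.8).
Normal n = (Point A→Point B) × (Point A→Point C) = (-1475623.2, -1154715.2, 2272296).
So ∂z/∂E = −n_x/n_z = 0.64940 and ∂z/∂N = −n_y/n_z = 0.50817.
|∇z| = √(a²+b²) = 0.82459, so dip δ = arctan(0.82459) = 39.51°.
True thickness = vertical thickness × cos δ = 34 × cos 39.51° = 26.23 m.

26.23 m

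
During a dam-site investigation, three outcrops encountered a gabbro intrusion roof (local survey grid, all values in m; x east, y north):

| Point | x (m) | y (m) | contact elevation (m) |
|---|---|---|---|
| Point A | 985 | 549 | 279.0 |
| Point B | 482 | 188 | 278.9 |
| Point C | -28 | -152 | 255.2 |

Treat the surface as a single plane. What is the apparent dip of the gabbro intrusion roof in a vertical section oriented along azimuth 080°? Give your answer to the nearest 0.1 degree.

25.8°

Two edge vectors: Point A→Point B = (-503, -361, -0.1), Point A→Point C = (-1013, -701, -23.8).
Normal n = (Point A→Point B) × (Point A→Point C) = (8521.7, -11870.1, -13090).
So ∂z/∂x = −n_x/n_z = 0.65101 and ∂z/∂y = −n_y/n_z = −0.90681.
Unit vector along 080° is (sin 80°, cos 80°) = (0.9848, 0.1736).
Slope in that direction = a·(0.9848) + b·(0.1736) = 0.48365.
Apparent dip = arctan|0.48365| = 25.8° (true dip is 48.1°, so apparent ≤ true as expected).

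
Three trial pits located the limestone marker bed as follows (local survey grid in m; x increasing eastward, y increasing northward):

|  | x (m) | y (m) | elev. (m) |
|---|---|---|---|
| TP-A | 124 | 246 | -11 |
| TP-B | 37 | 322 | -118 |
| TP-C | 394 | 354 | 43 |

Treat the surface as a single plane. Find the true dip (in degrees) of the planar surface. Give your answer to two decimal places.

Let the plane be z = a·x + b·y + c.
TP-B−TP-A: −87a + 76b = −107;  TP-C−TP-A: 270a + 108b = 54.
Solving gives a = 0.52347, b = −0.80866.
Gradient magnitude |∇z| = √(a² + b²) = √(0.27402 + 0.65394) = 0.96330.
True dip = arctan(0.96330) = 43.93°, dipping toward NNW (azimuth ≈ 327°).

43.93°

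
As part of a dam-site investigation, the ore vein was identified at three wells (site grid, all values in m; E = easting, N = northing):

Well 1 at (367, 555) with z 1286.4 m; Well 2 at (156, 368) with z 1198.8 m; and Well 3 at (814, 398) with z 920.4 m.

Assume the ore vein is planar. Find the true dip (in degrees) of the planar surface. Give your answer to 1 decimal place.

Let the plane be z = a·E + b·N + c.
Well 2−Well 1: −211a − 187b = −87.6;  Well 3−Well 1: 447a − 157b = −366.
Solving gives a = −0.46856, b = 0.99715.
Gradient magnitude |∇z| = √(a² + b²) = √(0.21955 + 0.99431) = 1.10175.
True dip = arctan(1.10175) = 47.8°, dipping toward SSE (azimuth ≈ 155°).

47.8°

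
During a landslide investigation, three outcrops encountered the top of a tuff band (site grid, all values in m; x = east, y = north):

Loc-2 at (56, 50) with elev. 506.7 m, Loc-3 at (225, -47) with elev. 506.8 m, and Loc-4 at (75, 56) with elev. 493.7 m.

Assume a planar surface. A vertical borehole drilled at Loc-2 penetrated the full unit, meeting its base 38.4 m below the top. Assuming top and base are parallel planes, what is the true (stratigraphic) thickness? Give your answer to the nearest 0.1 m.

28.7 m

Two edge vectors: Loc-2→Loc-3 = (169, -97, 0.1), Loc-2→Loc-4 = (19, 6, -13).
Normal n = (Loc-2→Loc-3) × (Loc-2→Loc-4) = (1260.4, 2198.9, 2857).
So ∂z/∂x = −n_x/n_z = −0.44116 and ∂z/∂y = −n_y/n_z = −0.76965.
|∇z| = √(a²+b²) = 0.88712, so dip δ = arctan(0.88712) = 41.58°.
True thickness = vertical thickness × cos δ = 38.4 × cos 41.58° = 28.7 m.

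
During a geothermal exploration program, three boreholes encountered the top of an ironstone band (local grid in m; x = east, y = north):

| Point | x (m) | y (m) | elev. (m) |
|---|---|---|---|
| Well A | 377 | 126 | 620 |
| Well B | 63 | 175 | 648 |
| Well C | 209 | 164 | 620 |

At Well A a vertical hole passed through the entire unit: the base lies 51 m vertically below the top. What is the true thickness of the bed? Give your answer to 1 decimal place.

Two edge vectors: Well A→Well B = (-314, 49, 28), Well A→Well C = (-168, 38, 0).
Normal n = (Well A→Well B) × (Well A→Well C) = (-1064, -4704, -3700).
So ∂z/∂x = −n_x/n_z = −0.28757 and ∂z/∂y = −n_y/n_z = −1.27135.
|∇z| = √(a²+b²) = 1.30347, so dip δ = arctan(1.30347) = 52.51°.
True thickness = vertical thickness × cos δ = 51 × cos 52.51° = 31.0 m.

31.0 m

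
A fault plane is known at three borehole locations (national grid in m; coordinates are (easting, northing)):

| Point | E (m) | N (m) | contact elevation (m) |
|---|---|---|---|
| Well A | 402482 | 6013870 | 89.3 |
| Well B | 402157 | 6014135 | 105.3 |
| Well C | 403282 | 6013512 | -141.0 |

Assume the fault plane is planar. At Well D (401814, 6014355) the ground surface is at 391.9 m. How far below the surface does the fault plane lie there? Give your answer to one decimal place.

Two edge vectors: Well A→Well B = (-325, 265, 16), Well A→Well C = (800, -358, -230.3).
Normal n = (Well A→Well B) × (Well A→Well C) = (-55301.5, -62047.5, -95650).
So ∂z/∂E = −n_x/n_z = −0.578165186 and ∂z/∂N = −n_y/n_z = −0.648693152.
Intercept c from Well A: 89.3 + 232701.08 + 3901156.29 = 4133946.67.
At (401814, 6014355): z_contact = −232314.87 − 3901470.90 + 4133946.67 = 160.90 m.
Depth below ground = 391.9 − 160.90 = 231.0 m.

231.0 m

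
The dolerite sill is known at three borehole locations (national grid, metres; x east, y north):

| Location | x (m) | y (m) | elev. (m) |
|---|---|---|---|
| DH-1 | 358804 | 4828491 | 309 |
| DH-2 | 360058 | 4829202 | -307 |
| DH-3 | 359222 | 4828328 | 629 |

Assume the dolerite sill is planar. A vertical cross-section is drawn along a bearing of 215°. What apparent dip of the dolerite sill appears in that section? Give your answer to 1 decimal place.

Let the plane be z = a·x + b·y + c.
DH-2−DH-1: 1254a + 711b = −616;  DH-3−DH-1: 418a − 163b = 320.
Solving gives a = 0.25341, b = −1.31333.
Unit vector along 215° is (sin 215°, cos 215°) = (-0.5736, -0.8192).
Slope in that direction = a·(-0.5736) + b·(-0.8192) = 0.93047.
Apparent dip = arctan|0.93047| = 42.9° (true dip is 53.2°, so apparent ≤ true as expected).

42.9°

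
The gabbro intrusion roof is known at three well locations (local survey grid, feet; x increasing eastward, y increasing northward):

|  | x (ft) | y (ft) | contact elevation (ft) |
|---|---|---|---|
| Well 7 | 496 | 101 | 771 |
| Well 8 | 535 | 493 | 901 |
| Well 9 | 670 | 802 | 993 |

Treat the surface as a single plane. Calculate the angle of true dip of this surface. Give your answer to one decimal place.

Two edge vectors: Well 7→Well 8 = (39, 392, 130), Well 7→Well 9 = (174, 701, 222).
Normal n = (Well 7→Well 8) × (Well 7→Well 9) = (-4106, 13962, -40869).
So ∂z/∂x = −n_x/n_z = −0.10047 and ∂z/∂y = −n_y/n_z = 0.34163.
Gradient magnitude |∇z| = √(a² + b²) = √(0.01009 + 0.11671) = 0.35609.
True dip = arctan(0.35609) = 19.6°, dipping toward SSE (azimuth ≈ 164°).

19.6°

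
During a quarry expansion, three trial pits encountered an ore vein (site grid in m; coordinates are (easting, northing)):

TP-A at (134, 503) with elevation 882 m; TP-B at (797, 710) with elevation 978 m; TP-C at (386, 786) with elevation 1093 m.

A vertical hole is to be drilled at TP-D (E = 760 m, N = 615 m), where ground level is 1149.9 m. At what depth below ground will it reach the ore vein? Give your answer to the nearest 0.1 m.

248.5 m

Let the plane be z = a·E + b·N + c.
TP-B−TP-A: 663a + 207b = 96;  TP-C−TP-A: 252a + 283b = 211.
Solving gives a = −0.12187, b = 0.85410.
Then c = 882 − a·134 − b·503 = 468.72.
At (760, 615): z_contact = −92.62 + 525.27 + 468.72 = 901.37 m.
Depth below ground = 1149.9 − 901.37 = 248.5 m.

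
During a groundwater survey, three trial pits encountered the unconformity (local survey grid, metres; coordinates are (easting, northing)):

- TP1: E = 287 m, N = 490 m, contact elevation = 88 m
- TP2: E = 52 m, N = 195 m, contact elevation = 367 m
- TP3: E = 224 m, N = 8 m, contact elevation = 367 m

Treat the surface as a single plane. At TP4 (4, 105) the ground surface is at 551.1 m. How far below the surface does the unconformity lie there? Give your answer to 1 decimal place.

Two edge vectors: TP1→TP2 = (-235, -295, 279), TP1→TP3 = (-63, -482, 279).
Normal n = (TP1→TP2) × (TP1→TP3) = (52173, 47988, 94685).
So ∂z/∂E = −n_x/n_z = −0.55102 and ∂z/∂N = −n_y/n_z = −0.50682.
Intercept c from TP1: 88 + 158.14 + 248.34 = 494.48.
At (4, 105): z_contact = −2.20 − 53.22 + 494.48 = 439.06 m.
Depth below ground = 551.1 − 439.06 = 112.0 m.

112.0 m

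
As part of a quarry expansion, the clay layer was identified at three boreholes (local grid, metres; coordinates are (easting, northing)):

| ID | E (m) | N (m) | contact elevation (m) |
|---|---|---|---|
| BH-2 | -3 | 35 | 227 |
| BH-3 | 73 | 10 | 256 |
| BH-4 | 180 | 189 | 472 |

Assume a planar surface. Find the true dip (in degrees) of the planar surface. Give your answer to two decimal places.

46.26°

Let the plane be z = a·E + b·N + c.
BH-3−BH-2: 76a − 25b = 29;  BH-4−BH-2: 183a + 154b = 245.
Solving gives a = 0.65059, b = 0.81780.
Gradient magnitude |∇z| = √(a² + b²) = √(0.42327 + 0.66880) = 1.04502.
True dip = arctan(1.04502) = 46.26°, dipping toward SW (azimuth ≈ 219°).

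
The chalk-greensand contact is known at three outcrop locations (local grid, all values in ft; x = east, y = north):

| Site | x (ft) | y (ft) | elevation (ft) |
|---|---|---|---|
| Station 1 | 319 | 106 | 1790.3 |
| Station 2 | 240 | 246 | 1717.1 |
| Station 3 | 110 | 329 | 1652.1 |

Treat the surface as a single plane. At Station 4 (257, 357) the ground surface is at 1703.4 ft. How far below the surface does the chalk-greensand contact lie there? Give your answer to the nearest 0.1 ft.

Two edge vectors: Station 1→Station 2 = (-79, 140, -73.2), Station 1→Station 3 = (-209, 223, -138.2).
Normal n = (Station 1→Station 2) × (Station 1→Station 3) = (-3024.4, 4381, 11643).
So ∂z/∂x = −n_x/n_z = 0.25976 and ∂z/∂y = −n_y/n_z = −0.37628.
Intercept c from Station 1: 1790.3 − 82.86 + 39.89 = 1747.32.
At (257, 357): z_contact = 66.76 − 134.33 + 1747.32 = 1679.75 ft.
Depth below ground = 1703.4 − 1679.75 = 23.7 ft.

23.7 ft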